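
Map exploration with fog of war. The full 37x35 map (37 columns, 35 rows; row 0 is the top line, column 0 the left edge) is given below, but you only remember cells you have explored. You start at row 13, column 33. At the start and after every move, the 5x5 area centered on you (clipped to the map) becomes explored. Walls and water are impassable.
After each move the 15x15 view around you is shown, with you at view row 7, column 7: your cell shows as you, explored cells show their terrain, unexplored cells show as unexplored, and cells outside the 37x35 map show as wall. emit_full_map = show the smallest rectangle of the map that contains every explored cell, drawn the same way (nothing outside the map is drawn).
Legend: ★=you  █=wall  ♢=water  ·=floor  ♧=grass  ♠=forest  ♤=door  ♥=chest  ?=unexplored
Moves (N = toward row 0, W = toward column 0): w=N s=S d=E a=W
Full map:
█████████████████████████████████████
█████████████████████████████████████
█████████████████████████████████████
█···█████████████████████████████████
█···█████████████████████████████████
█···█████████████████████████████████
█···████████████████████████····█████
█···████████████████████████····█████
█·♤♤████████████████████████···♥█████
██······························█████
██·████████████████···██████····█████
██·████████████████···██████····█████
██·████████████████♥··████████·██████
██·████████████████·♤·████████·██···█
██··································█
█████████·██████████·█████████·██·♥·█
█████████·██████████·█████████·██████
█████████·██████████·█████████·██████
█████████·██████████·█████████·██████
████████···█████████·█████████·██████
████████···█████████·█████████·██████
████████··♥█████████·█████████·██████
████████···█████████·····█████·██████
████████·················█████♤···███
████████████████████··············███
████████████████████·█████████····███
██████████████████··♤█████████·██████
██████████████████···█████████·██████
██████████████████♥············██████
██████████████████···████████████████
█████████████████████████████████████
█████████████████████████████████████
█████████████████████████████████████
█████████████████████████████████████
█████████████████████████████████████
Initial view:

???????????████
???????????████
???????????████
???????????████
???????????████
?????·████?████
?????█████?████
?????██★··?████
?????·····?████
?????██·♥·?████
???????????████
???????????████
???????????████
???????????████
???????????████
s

???????????████
???????????████
???????????████
???????????████
?????·████?████
?????█████?████
?????██···?████
?????··★··?████
?????██·♥·?████
?????█████?████
???????????████
???????????████
???????????████
???????????████
???????????████

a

????????????███
????????????███
????????????███
????????????███
??????·████?███
?????·█████?███
?????·██···?███
?????··★···?███
?????·██·♥·?███
?????·█████?███
????????????███
????????????███
????????????███
????????????███
????????????███

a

?????????????██
?????????????██
?????????????██
?????????????██
???????·████?██
?????█·█████?██
?????█·██···?██
?????··★····?██
?????█·██·♥·?██
?????█·█████?██
?????????????██
?????????????██
?????????????██
?????????????██
?????????????██

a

??????????????█
??????????????█
??????????????█
??????????????█
????????·████?█
?????██·█████?█
?????██·██···?█
?????··★·····?█
?????██·██·♥·?█
?????██·█████?█
??????????????█
??????????????█
??????????????█
??????????????█
??????????????█

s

??????????????█
??????????????█
??????????????█
????????·████?█
?????██·█████?█
?????██·██···?█
?????········?█
?????██★██·♥·?█
?????██·█████?█
?????██·██????█
??????????????█
??????????????█
??????????????█
??????????????█
??????????????█

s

??????????????█
??????????????█
????????·████?█
?????██·█████?█
?????██·██···?█
?????········?█
?????██·██·♥·?█
?????██★█████?█
?????██·██????█
?????██·██????█
??????????????█
??????????????█
??????????????█
??????????????█
??????????????█

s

??????????????█
????????·████?█
?????██·█████?█
?????██·██···?█
?????········?█
?????██·██·♥·?█
?????██·█████?█
?????██★██????█
?????██·██????█
?????██·██????█
??????????????█
??????????????█
??????????????█
??????????????█
??????????????█

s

????????·████?█
?????██·█████?█
?????██·██···?█
?????········?█
?????██·██·♥·?█
?????██·█████?█
?????██·██????█
?????██★██????█
?????██·██????█
?????██·██????█
??????????????█
??????????????█
??????????????█
??????????????█
??????????????█

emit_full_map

???·████
██·█████
██·██···
········
██·██·♥·
██·█████
██·██???
██★██???
██·██???
██·██???

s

?????██·█████?█
?????██·██···?█
?????········?█
?????██·██·♥·?█
?????██·█████?█
?????██·██????█
?????██·██????█
?????██★██????█
?????██·██????█
?????██·██????█
??????????????█
??????????????█
??????????????█
??????????????█
??????????????█

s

?????██·██···?█
?????········?█
?????██·██·♥·?█
?????██·█████?█
?????██·██????█
?????██·██????█
?????██·██????█
?????██★██????█
?????██·██????█
?????██·██????█
??????????????█
??????????????█
??????????????█
??????????????█
??????????????█

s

?????········?█
?????██·██·♥·?█
?????██·█████?█
?????██·██????█
?????██·██????█
?????██·██????█
?????██·██????█
?????██★██????█
?????██·██????█
?????██♤··????█
??????????????█
??????????????█
??????????????█
??????????????█
??????????????█

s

?????██·██·♥·?█
?????██·█████?█
?????██·██????█
?????██·██????█
?????██·██????█
?????██·██????█
?????██·██????█
?????██★██????█
?????██♤··????█
?????·····????█
??????????????█
??????????????█
??????????????█
??????????????█
??????????????█

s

?????██·█████?█
?????██·██????█
?????██·██????█
?????██·██????█
?????██·██????█
?????██·██????█
?????██·██????█
?????██★··????█
?????·····????█
?????██···????█
??????????????█
??????????????█
??????????????█
??????????????█
??????????????█

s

?????██·██????█
?????██·██????█
?????██·██????█
?????██·██????█
?????██·██????█
?????██·██????█
?????██♤··????█
?????··★··????█
?????██···????█
?????██·██????█
??????????????█
??????????????█
??????????????█
??????????????█
??????????????█

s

?????██·██????█
?????██·██????█
?????██·██????█
?????██·██????█
?????██·██????█
?????██♤··????█
?????·····????█
?????██★··????█
?????██·██????█
?????██·██????█
??????????????█
??????????????█
??????????????█
??????????????█
??????????????█

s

?????██·██????█
?????██·██????█
?????██·██????█
?????██·██????█
?????██♤··????█
?????·····????█
?????██···????█
?????██★██????█
?????██·██????█
?????···██????█
??????????????█
??????????????█
??????????????█
??????????????█
??????????????█

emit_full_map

???·████
██·█████
██·██···
········
██·██·♥·
██·█████
██·██???
██·██???
██·██???
██·██???
██·██???
██·██???
██♤··???
·····???
██···???
██★██???
██·██???
···██???


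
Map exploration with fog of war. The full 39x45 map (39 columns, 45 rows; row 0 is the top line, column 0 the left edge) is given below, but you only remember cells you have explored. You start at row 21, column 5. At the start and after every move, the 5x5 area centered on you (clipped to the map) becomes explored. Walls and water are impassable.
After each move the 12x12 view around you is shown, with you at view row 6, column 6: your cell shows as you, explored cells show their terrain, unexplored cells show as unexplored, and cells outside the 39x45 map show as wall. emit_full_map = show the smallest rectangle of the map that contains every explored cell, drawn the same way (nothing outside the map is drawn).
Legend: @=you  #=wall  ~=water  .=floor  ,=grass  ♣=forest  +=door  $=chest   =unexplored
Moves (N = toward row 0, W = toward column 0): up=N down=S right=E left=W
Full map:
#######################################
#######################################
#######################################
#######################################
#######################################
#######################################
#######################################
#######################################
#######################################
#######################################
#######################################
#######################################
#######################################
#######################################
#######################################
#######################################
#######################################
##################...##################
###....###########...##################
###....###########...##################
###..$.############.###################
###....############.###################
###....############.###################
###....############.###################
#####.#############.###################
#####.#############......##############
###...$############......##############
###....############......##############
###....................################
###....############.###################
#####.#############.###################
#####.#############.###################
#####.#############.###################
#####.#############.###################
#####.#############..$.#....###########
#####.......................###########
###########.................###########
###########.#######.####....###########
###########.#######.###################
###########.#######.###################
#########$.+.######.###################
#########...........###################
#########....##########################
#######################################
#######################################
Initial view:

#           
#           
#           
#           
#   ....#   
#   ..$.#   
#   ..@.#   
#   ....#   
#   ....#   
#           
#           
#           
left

##          
##          
##          
##          
##  #....#  
##  #..$.#  
##  #.@..#  
##  #....#  
##  #....#  
##          
##          
##          

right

#           
#           
#           
#           
#  #....#   
#  #..$.#   
#  #..@.#   
#  #....#   
#  #....#   
#           
#           
#           

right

            
            
            
            
  #....##   
  #..$.##   
  #...@##   
  #....##   
  #....##   
            
            
            

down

            
            
            
  #....##   
  #..$.##   
  #....##   
  #...@##   
  #....##   
    #.###   
            
            
            

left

#           
#           
#           
#  #....##  
#  #..$.##  
#  #....##  
#  #..@.##  
#  #....##  
#   ##.###  
#           
#           
#           

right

            
            
            
  #....##   
  #..$.##   
  #....##   
  #...@##   
  #....##   
   ##.###   
            
            
            

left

#           
#           
#           
#  #....##  
#  #..$.##  
#  #....##  
#  #..@.##  
#  #....##  
#   ##.###  
#           
#           
#           

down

#           
#           
#  #....##  
#  #..$.##  
#  #....##  
#  #....##  
#  #..@.##  
#   ##.###  
#   ##.##   
#           
#           
#           

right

            
            
  #....##   
  #..$.##   
  #....##   
  #....##   
  #...@##   
   ##.###   
   ##.###   
            
            
            

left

#           
#           
#  #....##  
#  #..$.##  
#  #....##  
#  #....##  
#  #..@.##  
#   ##.###  
#   ##.###  
#           
#           
#           

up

#           
#           
#           
#  #....##  
#  #..$.##  
#  #....##  
#  #..@.##  
#  #....##  
#   ##.###  
#   ##.###  
#           
#           

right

            
            
            
  #....##   
  #..$.##   
  #....##   
  #...@##   
  #....##   
   ##.###   
   ##.###   
            
            

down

            
            
  #....##   
  #..$.##   
  #....##   
  #....##   
  #...@##   
   ##.###   
   ##.###   
            
            
            

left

#           
#           
#  #....##  
#  #..$.##  
#  #....##  
#  #....##  
#  #..@.##  
#   ##.###  
#   ##.###  
#           
#           
#           


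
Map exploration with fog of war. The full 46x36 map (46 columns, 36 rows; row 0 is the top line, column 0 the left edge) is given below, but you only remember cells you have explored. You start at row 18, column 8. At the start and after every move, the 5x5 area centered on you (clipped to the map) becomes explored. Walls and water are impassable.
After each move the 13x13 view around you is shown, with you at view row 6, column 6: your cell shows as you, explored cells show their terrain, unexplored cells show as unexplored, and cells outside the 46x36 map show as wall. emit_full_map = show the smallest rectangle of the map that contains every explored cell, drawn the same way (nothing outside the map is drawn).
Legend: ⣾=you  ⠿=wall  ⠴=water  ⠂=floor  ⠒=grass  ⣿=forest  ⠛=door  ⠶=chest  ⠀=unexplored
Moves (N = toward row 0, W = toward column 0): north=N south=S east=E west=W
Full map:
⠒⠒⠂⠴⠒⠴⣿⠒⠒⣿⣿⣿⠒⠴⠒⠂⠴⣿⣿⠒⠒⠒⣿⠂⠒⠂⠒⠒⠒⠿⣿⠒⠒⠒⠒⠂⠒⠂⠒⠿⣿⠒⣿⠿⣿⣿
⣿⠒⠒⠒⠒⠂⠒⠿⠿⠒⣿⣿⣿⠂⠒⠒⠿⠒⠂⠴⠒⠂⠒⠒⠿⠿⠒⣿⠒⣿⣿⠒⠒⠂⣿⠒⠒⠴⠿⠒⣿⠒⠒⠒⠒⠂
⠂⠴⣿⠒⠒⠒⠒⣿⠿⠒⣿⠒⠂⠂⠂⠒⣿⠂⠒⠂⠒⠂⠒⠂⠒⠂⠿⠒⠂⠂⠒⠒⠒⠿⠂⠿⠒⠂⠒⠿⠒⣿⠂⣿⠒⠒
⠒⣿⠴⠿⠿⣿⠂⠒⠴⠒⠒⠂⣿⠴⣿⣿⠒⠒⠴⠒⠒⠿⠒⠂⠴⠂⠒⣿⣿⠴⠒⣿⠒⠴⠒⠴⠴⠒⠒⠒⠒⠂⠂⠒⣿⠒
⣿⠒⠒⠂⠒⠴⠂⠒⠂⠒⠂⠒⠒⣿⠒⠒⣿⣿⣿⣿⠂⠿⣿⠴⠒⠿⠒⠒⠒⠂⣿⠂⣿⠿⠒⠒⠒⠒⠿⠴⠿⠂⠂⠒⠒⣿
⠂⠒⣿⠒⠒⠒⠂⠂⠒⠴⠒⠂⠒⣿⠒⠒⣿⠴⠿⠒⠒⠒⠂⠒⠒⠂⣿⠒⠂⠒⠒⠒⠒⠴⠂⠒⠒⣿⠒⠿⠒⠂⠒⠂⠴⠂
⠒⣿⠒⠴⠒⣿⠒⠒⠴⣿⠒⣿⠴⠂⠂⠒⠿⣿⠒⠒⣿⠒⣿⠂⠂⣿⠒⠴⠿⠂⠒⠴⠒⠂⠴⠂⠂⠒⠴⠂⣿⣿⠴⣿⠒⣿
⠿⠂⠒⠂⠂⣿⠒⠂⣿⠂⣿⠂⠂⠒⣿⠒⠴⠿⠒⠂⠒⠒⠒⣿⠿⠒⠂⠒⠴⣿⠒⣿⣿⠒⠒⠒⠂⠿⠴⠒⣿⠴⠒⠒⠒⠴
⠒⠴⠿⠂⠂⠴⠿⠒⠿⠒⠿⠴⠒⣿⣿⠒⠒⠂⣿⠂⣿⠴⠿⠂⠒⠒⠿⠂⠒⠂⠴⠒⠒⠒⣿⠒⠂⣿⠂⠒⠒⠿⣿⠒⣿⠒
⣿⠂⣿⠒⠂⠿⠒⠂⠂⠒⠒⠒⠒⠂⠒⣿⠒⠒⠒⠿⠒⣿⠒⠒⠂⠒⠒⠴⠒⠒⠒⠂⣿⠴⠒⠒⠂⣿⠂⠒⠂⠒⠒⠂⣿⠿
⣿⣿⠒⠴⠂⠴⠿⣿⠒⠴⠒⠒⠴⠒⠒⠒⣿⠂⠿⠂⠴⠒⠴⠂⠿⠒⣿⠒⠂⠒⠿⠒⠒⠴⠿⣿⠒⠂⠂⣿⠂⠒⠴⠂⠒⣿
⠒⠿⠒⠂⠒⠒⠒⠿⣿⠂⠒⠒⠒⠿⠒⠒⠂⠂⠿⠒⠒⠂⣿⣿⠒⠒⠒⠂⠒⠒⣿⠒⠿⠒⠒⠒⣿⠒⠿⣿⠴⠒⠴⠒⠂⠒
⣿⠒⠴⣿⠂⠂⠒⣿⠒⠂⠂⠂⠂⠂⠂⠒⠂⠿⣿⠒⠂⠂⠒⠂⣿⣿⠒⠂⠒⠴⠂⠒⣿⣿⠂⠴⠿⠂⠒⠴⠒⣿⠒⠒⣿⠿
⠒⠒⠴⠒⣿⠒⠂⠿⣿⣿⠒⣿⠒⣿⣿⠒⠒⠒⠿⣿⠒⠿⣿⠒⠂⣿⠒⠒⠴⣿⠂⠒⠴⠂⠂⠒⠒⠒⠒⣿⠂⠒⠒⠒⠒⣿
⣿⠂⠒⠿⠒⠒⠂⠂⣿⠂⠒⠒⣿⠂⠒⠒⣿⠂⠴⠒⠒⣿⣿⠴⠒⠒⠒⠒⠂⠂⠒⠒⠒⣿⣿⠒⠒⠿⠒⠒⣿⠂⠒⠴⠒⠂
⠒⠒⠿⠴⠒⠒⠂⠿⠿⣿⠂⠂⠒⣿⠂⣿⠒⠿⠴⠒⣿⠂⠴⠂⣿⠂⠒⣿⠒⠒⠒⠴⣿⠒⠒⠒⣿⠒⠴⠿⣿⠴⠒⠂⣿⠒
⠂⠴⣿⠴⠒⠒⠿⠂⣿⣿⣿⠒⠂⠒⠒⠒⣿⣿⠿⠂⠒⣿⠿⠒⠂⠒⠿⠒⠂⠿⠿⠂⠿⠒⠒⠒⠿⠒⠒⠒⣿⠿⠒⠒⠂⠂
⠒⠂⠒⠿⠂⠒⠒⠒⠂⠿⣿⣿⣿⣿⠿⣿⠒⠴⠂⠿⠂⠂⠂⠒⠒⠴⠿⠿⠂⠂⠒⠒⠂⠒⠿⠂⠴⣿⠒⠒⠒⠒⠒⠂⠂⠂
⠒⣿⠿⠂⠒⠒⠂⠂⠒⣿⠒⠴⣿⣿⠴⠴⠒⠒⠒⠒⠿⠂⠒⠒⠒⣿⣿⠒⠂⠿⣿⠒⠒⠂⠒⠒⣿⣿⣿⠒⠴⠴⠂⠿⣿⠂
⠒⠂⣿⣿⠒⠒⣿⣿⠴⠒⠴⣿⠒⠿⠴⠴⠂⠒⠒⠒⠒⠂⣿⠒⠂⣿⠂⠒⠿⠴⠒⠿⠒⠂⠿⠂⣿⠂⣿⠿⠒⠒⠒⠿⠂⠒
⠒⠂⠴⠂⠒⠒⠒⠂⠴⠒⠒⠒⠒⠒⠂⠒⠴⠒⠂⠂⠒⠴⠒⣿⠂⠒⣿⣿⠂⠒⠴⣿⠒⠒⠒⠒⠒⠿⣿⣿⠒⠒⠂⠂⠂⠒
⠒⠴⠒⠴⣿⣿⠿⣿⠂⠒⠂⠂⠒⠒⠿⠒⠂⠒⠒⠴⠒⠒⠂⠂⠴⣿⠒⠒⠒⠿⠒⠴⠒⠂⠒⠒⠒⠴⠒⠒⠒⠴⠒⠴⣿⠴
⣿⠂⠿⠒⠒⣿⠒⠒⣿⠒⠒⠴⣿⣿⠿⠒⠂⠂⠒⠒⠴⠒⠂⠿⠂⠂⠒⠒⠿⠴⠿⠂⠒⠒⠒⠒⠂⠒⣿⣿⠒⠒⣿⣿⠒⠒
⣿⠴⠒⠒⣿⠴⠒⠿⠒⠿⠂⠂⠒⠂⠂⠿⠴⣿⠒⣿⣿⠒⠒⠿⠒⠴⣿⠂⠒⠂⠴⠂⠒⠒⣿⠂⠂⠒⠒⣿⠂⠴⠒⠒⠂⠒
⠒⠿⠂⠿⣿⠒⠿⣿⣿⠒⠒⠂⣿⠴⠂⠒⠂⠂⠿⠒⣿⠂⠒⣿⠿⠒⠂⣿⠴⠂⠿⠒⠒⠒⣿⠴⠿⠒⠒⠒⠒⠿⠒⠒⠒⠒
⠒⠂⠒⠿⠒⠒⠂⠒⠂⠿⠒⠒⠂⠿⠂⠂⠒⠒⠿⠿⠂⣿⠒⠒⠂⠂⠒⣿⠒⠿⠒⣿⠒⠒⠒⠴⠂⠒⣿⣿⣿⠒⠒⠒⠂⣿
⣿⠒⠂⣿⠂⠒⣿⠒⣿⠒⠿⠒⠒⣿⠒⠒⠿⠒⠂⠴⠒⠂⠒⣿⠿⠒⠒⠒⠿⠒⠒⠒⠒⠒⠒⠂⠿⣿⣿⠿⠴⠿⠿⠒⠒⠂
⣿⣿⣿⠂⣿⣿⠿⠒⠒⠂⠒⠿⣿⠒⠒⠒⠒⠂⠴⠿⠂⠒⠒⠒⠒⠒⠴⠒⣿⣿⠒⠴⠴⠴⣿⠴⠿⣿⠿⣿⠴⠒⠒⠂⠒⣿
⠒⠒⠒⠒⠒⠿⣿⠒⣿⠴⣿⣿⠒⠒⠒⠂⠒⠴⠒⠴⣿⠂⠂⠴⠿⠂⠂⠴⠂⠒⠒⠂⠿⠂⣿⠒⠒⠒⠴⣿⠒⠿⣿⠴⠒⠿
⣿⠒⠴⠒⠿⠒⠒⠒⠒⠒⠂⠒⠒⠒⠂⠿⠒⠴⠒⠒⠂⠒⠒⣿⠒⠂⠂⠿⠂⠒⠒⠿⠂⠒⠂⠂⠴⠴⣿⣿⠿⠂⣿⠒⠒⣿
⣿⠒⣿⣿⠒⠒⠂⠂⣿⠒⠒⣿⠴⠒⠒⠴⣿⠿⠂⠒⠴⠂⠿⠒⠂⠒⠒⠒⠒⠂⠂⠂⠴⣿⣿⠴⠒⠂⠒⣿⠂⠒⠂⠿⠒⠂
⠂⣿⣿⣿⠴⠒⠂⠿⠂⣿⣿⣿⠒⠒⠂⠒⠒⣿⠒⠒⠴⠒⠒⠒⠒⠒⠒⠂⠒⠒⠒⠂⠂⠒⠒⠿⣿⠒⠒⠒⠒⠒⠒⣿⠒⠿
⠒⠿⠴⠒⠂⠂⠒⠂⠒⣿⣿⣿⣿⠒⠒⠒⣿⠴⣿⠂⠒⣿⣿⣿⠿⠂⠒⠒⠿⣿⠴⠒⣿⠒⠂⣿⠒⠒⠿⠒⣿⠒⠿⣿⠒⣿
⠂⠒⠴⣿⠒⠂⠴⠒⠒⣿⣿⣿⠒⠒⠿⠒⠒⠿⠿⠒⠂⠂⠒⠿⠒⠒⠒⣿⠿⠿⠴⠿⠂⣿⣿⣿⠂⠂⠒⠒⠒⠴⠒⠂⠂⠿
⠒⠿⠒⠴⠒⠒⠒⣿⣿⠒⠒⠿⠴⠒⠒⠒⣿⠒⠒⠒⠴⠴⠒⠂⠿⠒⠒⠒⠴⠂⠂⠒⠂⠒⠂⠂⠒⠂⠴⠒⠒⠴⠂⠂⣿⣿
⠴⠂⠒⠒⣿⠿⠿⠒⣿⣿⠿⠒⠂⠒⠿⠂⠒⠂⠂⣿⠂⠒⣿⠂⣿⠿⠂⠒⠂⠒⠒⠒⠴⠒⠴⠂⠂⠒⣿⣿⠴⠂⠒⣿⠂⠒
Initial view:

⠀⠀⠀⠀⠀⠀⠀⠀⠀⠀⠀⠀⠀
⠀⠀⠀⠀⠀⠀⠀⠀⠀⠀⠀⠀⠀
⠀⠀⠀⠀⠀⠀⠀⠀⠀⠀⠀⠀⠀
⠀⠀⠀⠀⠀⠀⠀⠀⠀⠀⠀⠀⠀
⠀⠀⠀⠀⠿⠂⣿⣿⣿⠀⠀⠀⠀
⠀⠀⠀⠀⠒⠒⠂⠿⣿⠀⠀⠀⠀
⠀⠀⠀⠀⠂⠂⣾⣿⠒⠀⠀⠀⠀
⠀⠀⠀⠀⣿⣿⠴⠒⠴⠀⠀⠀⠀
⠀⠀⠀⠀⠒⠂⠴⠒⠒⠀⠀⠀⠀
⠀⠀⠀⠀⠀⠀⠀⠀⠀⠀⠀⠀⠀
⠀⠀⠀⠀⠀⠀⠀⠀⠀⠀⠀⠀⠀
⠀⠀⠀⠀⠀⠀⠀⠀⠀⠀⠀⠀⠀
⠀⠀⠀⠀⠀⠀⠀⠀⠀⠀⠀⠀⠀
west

⠀⠀⠀⠀⠀⠀⠀⠀⠀⠀⠀⠀⠀
⠀⠀⠀⠀⠀⠀⠀⠀⠀⠀⠀⠀⠀
⠀⠀⠀⠀⠀⠀⠀⠀⠀⠀⠀⠀⠀
⠀⠀⠀⠀⠀⠀⠀⠀⠀⠀⠀⠀⠀
⠀⠀⠀⠀⠒⠿⠂⣿⣿⣿⠀⠀⠀
⠀⠀⠀⠀⠒⠒⠒⠂⠿⣿⠀⠀⠀
⠀⠀⠀⠀⠒⠂⣾⠒⣿⠒⠀⠀⠀
⠀⠀⠀⠀⠒⣿⣿⠴⠒⠴⠀⠀⠀
⠀⠀⠀⠀⠒⠒⠂⠴⠒⠒⠀⠀⠀
⠀⠀⠀⠀⠀⠀⠀⠀⠀⠀⠀⠀⠀
⠀⠀⠀⠀⠀⠀⠀⠀⠀⠀⠀⠀⠀
⠀⠀⠀⠀⠀⠀⠀⠀⠀⠀⠀⠀⠀
⠀⠀⠀⠀⠀⠀⠀⠀⠀⠀⠀⠀⠀

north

⠀⠀⠀⠀⠀⠀⠀⠀⠀⠀⠀⠀⠀
⠀⠀⠀⠀⠀⠀⠀⠀⠀⠀⠀⠀⠀
⠀⠀⠀⠀⠀⠀⠀⠀⠀⠀⠀⠀⠀
⠀⠀⠀⠀⠀⠀⠀⠀⠀⠀⠀⠀⠀
⠀⠀⠀⠀⠒⠂⠿⠿⣿⠀⠀⠀⠀
⠀⠀⠀⠀⠒⠿⠂⣿⣿⣿⠀⠀⠀
⠀⠀⠀⠀⠒⠒⣾⠂⠿⣿⠀⠀⠀
⠀⠀⠀⠀⠒⠂⠂⠒⣿⠒⠀⠀⠀
⠀⠀⠀⠀⠒⣿⣿⠴⠒⠴⠀⠀⠀
⠀⠀⠀⠀⠒⠒⠂⠴⠒⠒⠀⠀⠀
⠀⠀⠀⠀⠀⠀⠀⠀⠀⠀⠀⠀⠀
⠀⠀⠀⠀⠀⠀⠀⠀⠀⠀⠀⠀⠀
⠀⠀⠀⠀⠀⠀⠀⠀⠀⠀⠀⠀⠀

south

⠀⠀⠀⠀⠀⠀⠀⠀⠀⠀⠀⠀⠀
⠀⠀⠀⠀⠀⠀⠀⠀⠀⠀⠀⠀⠀
⠀⠀⠀⠀⠀⠀⠀⠀⠀⠀⠀⠀⠀
⠀⠀⠀⠀⠒⠂⠿⠿⣿⠀⠀⠀⠀
⠀⠀⠀⠀⠒⠿⠂⣿⣿⣿⠀⠀⠀
⠀⠀⠀⠀⠒⠒⠒⠂⠿⣿⠀⠀⠀
⠀⠀⠀⠀⠒⠂⣾⠒⣿⠒⠀⠀⠀
⠀⠀⠀⠀⠒⣿⣿⠴⠒⠴⠀⠀⠀
⠀⠀⠀⠀⠒⠒⠂⠴⠒⠒⠀⠀⠀
⠀⠀⠀⠀⠀⠀⠀⠀⠀⠀⠀⠀⠀
⠀⠀⠀⠀⠀⠀⠀⠀⠀⠀⠀⠀⠀
⠀⠀⠀⠀⠀⠀⠀⠀⠀⠀⠀⠀⠀
⠀⠀⠀⠀⠀⠀⠀⠀⠀⠀⠀⠀⠀

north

⠀⠀⠀⠀⠀⠀⠀⠀⠀⠀⠀⠀⠀
⠀⠀⠀⠀⠀⠀⠀⠀⠀⠀⠀⠀⠀
⠀⠀⠀⠀⠀⠀⠀⠀⠀⠀⠀⠀⠀
⠀⠀⠀⠀⠀⠀⠀⠀⠀⠀⠀⠀⠀
⠀⠀⠀⠀⠒⠂⠿⠿⣿⠀⠀⠀⠀
⠀⠀⠀⠀⠒⠿⠂⣿⣿⣿⠀⠀⠀
⠀⠀⠀⠀⠒⠒⣾⠂⠿⣿⠀⠀⠀
⠀⠀⠀⠀⠒⠂⠂⠒⣿⠒⠀⠀⠀
⠀⠀⠀⠀⠒⣿⣿⠴⠒⠴⠀⠀⠀
⠀⠀⠀⠀⠒⠒⠂⠴⠒⠒⠀⠀⠀
⠀⠀⠀⠀⠀⠀⠀⠀⠀⠀⠀⠀⠀
⠀⠀⠀⠀⠀⠀⠀⠀⠀⠀⠀⠀⠀
⠀⠀⠀⠀⠀⠀⠀⠀⠀⠀⠀⠀⠀

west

⠀⠀⠀⠀⠀⠀⠀⠀⠀⠀⠀⠀⠀
⠀⠀⠀⠀⠀⠀⠀⠀⠀⠀⠀⠀⠀
⠀⠀⠀⠀⠀⠀⠀⠀⠀⠀⠀⠀⠀
⠀⠀⠀⠀⠀⠀⠀⠀⠀⠀⠀⠀⠀
⠀⠀⠀⠀⠒⠒⠂⠿⠿⣿⠀⠀⠀
⠀⠀⠀⠀⠒⠒⠿⠂⣿⣿⣿⠀⠀
⠀⠀⠀⠀⠂⠒⣾⠒⠂⠿⣿⠀⠀
⠀⠀⠀⠀⠒⠒⠂⠂⠒⣿⠒⠀⠀
⠀⠀⠀⠀⠒⠒⣿⣿⠴⠒⠴⠀⠀
⠀⠀⠀⠀⠀⠒⠒⠂⠴⠒⠒⠀⠀
⠀⠀⠀⠀⠀⠀⠀⠀⠀⠀⠀⠀⠀
⠀⠀⠀⠀⠀⠀⠀⠀⠀⠀⠀⠀⠀
⠀⠀⠀⠀⠀⠀⠀⠀⠀⠀⠀⠀⠀

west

⠿⠀⠀⠀⠀⠀⠀⠀⠀⠀⠀⠀⠀
⠿⠀⠀⠀⠀⠀⠀⠀⠀⠀⠀⠀⠀
⠿⠀⠀⠀⠀⠀⠀⠀⠀⠀⠀⠀⠀
⠿⠀⠀⠀⠀⠀⠀⠀⠀⠀⠀⠀⠀
⠿⠀⠀⠀⠴⠒⠒⠂⠿⠿⣿⠀⠀
⠿⠀⠀⠀⠴⠒⠒⠿⠂⣿⣿⣿⠀
⠿⠀⠀⠀⠿⠂⣾⠒⠒⠂⠿⣿⠀
⠿⠀⠀⠀⠂⠒⠒⠂⠂⠒⣿⠒⠀
⠿⠀⠀⠀⣿⠒⠒⣿⣿⠴⠒⠴⠀
⠿⠀⠀⠀⠀⠀⠒⠒⠂⠴⠒⠒⠀
⠿⠀⠀⠀⠀⠀⠀⠀⠀⠀⠀⠀⠀
⠿⠀⠀⠀⠀⠀⠀⠀⠀⠀⠀⠀⠀
⠿⠀⠀⠀⠀⠀⠀⠀⠀⠀⠀⠀⠀

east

⠀⠀⠀⠀⠀⠀⠀⠀⠀⠀⠀⠀⠀
⠀⠀⠀⠀⠀⠀⠀⠀⠀⠀⠀⠀⠀
⠀⠀⠀⠀⠀⠀⠀⠀⠀⠀⠀⠀⠀
⠀⠀⠀⠀⠀⠀⠀⠀⠀⠀⠀⠀⠀
⠀⠀⠀⠴⠒⠒⠂⠿⠿⣿⠀⠀⠀
⠀⠀⠀⠴⠒⠒⠿⠂⣿⣿⣿⠀⠀
⠀⠀⠀⠿⠂⠒⣾⠒⠂⠿⣿⠀⠀
⠀⠀⠀⠂⠒⠒⠂⠂⠒⣿⠒⠀⠀
⠀⠀⠀⣿⠒⠒⣿⣿⠴⠒⠴⠀⠀
⠀⠀⠀⠀⠀⠒⠒⠂⠴⠒⠒⠀⠀
⠀⠀⠀⠀⠀⠀⠀⠀⠀⠀⠀⠀⠀
⠀⠀⠀⠀⠀⠀⠀⠀⠀⠀⠀⠀⠀
⠀⠀⠀⠀⠀⠀⠀⠀⠀⠀⠀⠀⠀

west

⠿⠀⠀⠀⠀⠀⠀⠀⠀⠀⠀⠀⠀
⠿⠀⠀⠀⠀⠀⠀⠀⠀⠀⠀⠀⠀
⠿⠀⠀⠀⠀⠀⠀⠀⠀⠀⠀⠀⠀
⠿⠀⠀⠀⠀⠀⠀⠀⠀⠀⠀⠀⠀
⠿⠀⠀⠀⠴⠒⠒⠂⠿⠿⣿⠀⠀
⠿⠀⠀⠀⠴⠒⠒⠿⠂⣿⣿⣿⠀
⠿⠀⠀⠀⠿⠂⣾⠒⠒⠂⠿⣿⠀
⠿⠀⠀⠀⠂⠒⠒⠂⠂⠒⣿⠒⠀
⠿⠀⠀⠀⣿⠒⠒⣿⣿⠴⠒⠴⠀
⠿⠀⠀⠀⠀⠀⠒⠒⠂⠴⠒⠒⠀
⠿⠀⠀⠀⠀⠀⠀⠀⠀⠀⠀⠀⠀
⠿⠀⠀⠀⠀⠀⠀⠀⠀⠀⠀⠀⠀
⠿⠀⠀⠀⠀⠀⠀⠀⠀⠀⠀⠀⠀

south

⠿⠀⠀⠀⠀⠀⠀⠀⠀⠀⠀⠀⠀
⠿⠀⠀⠀⠀⠀⠀⠀⠀⠀⠀⠀⠀
⠿⠀⠀⠀⠀⠀⠀⠀⠀⠀⠀⠀⠀
⠿⠀⠀⠀⠴⠒⠒⠂⠿⠿⣿⠀⠀
⠿⠀⠀⠀⠴⠒⠒⠿⠂⣿⣿⣿⠀
⠿⠀⠀⠀⠿⠂⠒⠒⠒⠂⠿⣿⠀
⠿⠀⠀⠀⠂⠒⣾⠂⠂⠒⣿⠒⠀
⠿⠀⠀⠀⣿⠒⠒⣿⣿⠴⠒⠴⠀
⠿⠀⠀⠀⠂⠒⠒⠒⠂⠴⠒⠒⠀
⠿⠀⠀⠀⠀⠀⠀⠀⠀⠀⠀⠀⠀
⠿⠀⠀⠀⠀⠀⠀⠀⠀⠀⠀⠀⠀
⠿⠀⠀⠀⠀⠀⠀⠀⠀⠀⠀⠀⠀
⠿⠀⠀⠀⠀⠀⠀⠀⠀⠀⠀⠀⠀

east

⠀⠀⠀⠀⠀⠀⠀⠀⠀⠀⠀⠀⠀
⠀⠀⠀⠀⠀⠀⠀⠀⠀⠀⠀⠀⠀
⠀⠀⠀⠀⠀⠀⠀⠀⠀⠀⠀⠀⠀
⠀⠀⠀⠴⠒⠒⠂⠿⠿⣿⠀⠀⠀
⠀⠀⠀⠴⠒⠒⠿⠂⣿⣿⣿⠀⠀
⠀⠀⠀⠿⠂⠒⠒⠒⠂⠿⣿⠀⠀
⠀⠀⠀⠂⠒⠒⣾⠂⠒⣿⠒⠀⠀
⠀⠀⠀⣿⠒⠒⣿⣿⠴⠒⠴⠀⠀
⠀⠀⠀⠂⠒⠒⠒⠂⠴⠒⠒⠀⠀
⠀⠀⠀⠀⠀⠀⠀⠀⠀⠀⠀⠀⠀
⠀⠀⠀⠀⠀⠀⠀⠀⠀⠀⠀⠀⠀
⠀⠀⠀⠀⠀⠀⠀⠀⠀⠀⠀⠀⠀
⠀⠀⠀⠀⠀⠀⠀⠀⠀⠀⠀⠀⠀

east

⠀⠀⠀⠀⠀⠀⠀⠀⠀⠀⠀⠀⠀
⠀⠀⠀⠀⠀⠀⠀⠀⠀⠀⠀⠀⠀
⠀⠀⠀⠀⠀⠀⠀⠀⠀⠀⠀⠀⠀
⠀⠀⠴⠒⠒⠂⠿⠿⣿⠀⠀⠀⠀
⠀⠀⠴⠒⠒⠿⠂⣿⣿⣿⠀⠀⠀
⠀⠀⠿⠂⠒⠒⠒⠂⠿⣿⠀⠀⠀
⠀⠀⠂⠒⠒⠂⣾⠒⣿⠒⠀⠀⠀
⠀⠀⣿⠒⠒⣿⣿⠴⠒⠴⠀⠀⠀
⠀⠀⠂⠒⠒⠒⠂⠴⠒⠒⠀⠀⠀
⠀⠀⠀⠀⠀⠀⠀⠀⠀⠀⠀⠀⠀
⠀⠀⠀⠀⠀⠀⠀⠀⠀⠀⠀⠀⠀
⠀⠀⠀⠀⠀⠀⠀⠀⠀⠀⠀⠀⠀
⠀⠀⠀⠀⠀⠀⠀⠀⠀⠀⠀⠀⠀

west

⠀⠀⠀⠀⠀⠀⠀⠀⠀⠀⠀⠀⠀
⠀⠀⠀⠀⠀⠀⠀⠀⠀⠀⠀⠀⠀
⠀⠀⠀⠀⠀⠀⠀⠀⠀⠀⠀⠀⠀
⠀⠀⠀⠴⠒⠒⠂⠿⠿⣿⠀⠀⠀
⠀⠀⠀⠴⠒⠒⠿⠂⣿⣿⣿⠀⠀
⠀⠀⠀⠿⠂⠒⠒⠒⠂⠿⣿⠀⠀
⠀⠀⠀⠂⠒⠒⣾⠂⠒⣿⠒⠀⠀
⠀⠀⠀⣿⠒⠒⣿⣿⠴⠒⠴⠀⠀
⠀⠀⠀⠂⠒⠒⠒⠂⠴⠒⠒⠀⠀
⠀⠀⠀⠀⠀⠀⠀⠀⠀⠀⠀⠀⠀
⠀⠀⠀⠀⠀⠀⠀⠀⠀⠀⠀⠀⠀
⠀⠀⠀⠀⠀⠀⠀⠀⠀⠀⠀⠀⠀
⠀⠀⠀⠀⠀⠀⠀⠀⠀⠀⠀⠀⠀

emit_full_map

⠴⠒⠒⠂⠿⠿⣿⠀
⠴⠒⠒⠿⠂⣿⣿⣿
⠿⠂⠒⠒⠒⠂⠿⣿
⠂⠒⠒⣾⠂⠒⣿⠒
⣿⠒⠒⣿⣿⠴⠒⠴
⠂⠒⠒⠒⠂⠴⠒⠒

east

⠀⠀⠀⠀⠀⠀⠀⠀⠀⠀⠀⠀⠀
⠀⠀⠀⠀⠀⠀⠀⠀⠀⠀⠀⠀⠀
⠀⠀⠀⠀⠀⠀⠀⠀⠀⠀⠀⠀⠀
⠀⠀⠴⠒⠒⠂⠿⠿⣿⠀⠀⠀⠀
⠀⠀⠴⠒⠒⠿⠂⣿⣿⣿⠀⠀⠀
⠀⠀⠿⠂⠒⠒⠒⠂⠿⣿⠀⠀⠀
⠀⠀⠂⠒⠒⠂⣾⠒⣿⠒⠀⠀⠀
⠀⠀⣿⠒⠒⣿⣿⠴⠒⠴⠀⠀⠀
⠀⠀⠂⠒⠒⠒⠂⠴⠒⠒⠀⠀⠀
⠀⠀⠀⠀⠀⠀⠀⠀⠀⠀⠀⠀⠀
⠀⠀⠀⠀⠀⠀⠀⠀⠀⠀⠀⠀⠀
⠀⠀⠀⠀⠀⠀⠀⠀⠀⠀⠀⠀⠀
⠀⠀⠀⠀⠀⠀⠀⠀⠀⠀⠀⠀⠀

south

⠀⠀⠀⠀⠀⠀⠀⠀⠀⠀⠀⠀⠀
⠀⠀⠀⠀⠀⠀⠀⠀⠀⠀⠀⠀⠀
⠀⠀⠴⠒⠒⠂⠿⠿⣿⠀⠀⠀⠀
⠀⠀⠴⠒⠒⠿⠂⣿⣿⣿⠀⠀⠀
⠀⠀⠿⠂⠒⠒⠒⠂⠿⣿⠀⠀⠀
⠀⠀⠂⠒⠒⠂⠂⠒⣿⠒⠀⠀⠀
⠀⠀⣿⠒⠒⣿⣾⠴⠒⠴⠀⠀⠀
⠀⠀⠂⠒⠒⠒⠂⠴⠒⠒⠀⠀⠀
⠀⠀⠀⠀⣿⠿⣿⠂⠒⠀⠀⠀⠀
⠀⠀⠀⠀⠀⠀⠀⠀⠀⠀⠀⠀⠀
⠀⠀⠀⠀⠀⠀⠀⠀⠀⠀⠀⠀⠀
⠀⠀⠀⠀⠀⠀⠀⠀⠀⠀⠀⠀⠀
⠀⠀⠀⠀⠀⠀⠀⠀⠀⠀⠀⠀⠀

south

⠀⠀⠀⠀⠀⠀⠀⠀⠀⠀⠀⠀⠀
⠀⠀⠴⠒⠒⠂⠿⠿⣿⠀⠀⠀⠀
⠀⠀⠴⠒⠒⠿⠂⣿⣿⣿⠀⠀⠀
⠀⠀⠿⠂⠒⠒⠒⠂⠿⣿⠀⠀⠀
⠀⠀⠂⠒⠒⠂⠂⠒⣿⠒⠀⠀⠀
⠀⠀⣿⠒⠒⣿⣿⠴⠒⠴⠀⠀⠀
⠀⠀⠂⠒⠒⠒⣾⠴⠒⠒⠀⠀⠀
⠀⠀⠀⠀⣿⠿⣿⠂⠒⠀⠀⠀⠀
⠀⠀⠀⠀⣿⠒⠒⣿⠒⠀⠀⠀⠀
⠀⠀⠀⠀⠀⠀⠀⠀⠀⠀⠀⠀⠀
⠀⠀⠀⠀⠀⠀⠀⠀⠀⠀⠀⠀⠀
⠀⠀⠀⠀⠀⠀⠀⠀⠀⠀⠀⠀⠀
⠀⠀⠀⠀⠀⠀⠀⠀⠀⠀⠀⠀⠀

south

⠀⠀⠴⠒⠒⠂⠿⠿⣿⠀⠀⠀⠀
⠀⠀⠴⠒⠒⠿⠂⣿⣿⣿⠀⠀⠀
⠀⠀⠿⠂⠒⠒⠒⠂⠿⣿⠀⠀⠀
⠀⠀⠂⠒⠒⠂⠂⠒⣿⠒⠀⠀⠀
⠀⠀⣿⠒⠒⣿⣿⠴⠒⠴⠀⠀⠀
⠀⠀⠂⠒⠒⠒⠂⠴⠒⠒⠀⠀⠀
⠀⠀⠀⠀⣿⠿⣾⠂⠒⠀⠀⠀⠀
⠀⠀⠀⠀⣿⠒⠒⣿⠒⠀⠀⠀⠀
⠀⠀⠀⠀⠴⠒⠿⠒⠿⠀⠀⠀⠀
⠀⠀⠀⠀⠀⠀⠀⠀⠀⠀⠀⠀⠀
⠀⠀⠀⠀⠀⠀⠀⠀⠀⠀⠀⠀⠀
⠀⠀⠀⠀⠀⠀⠀⠀⠀⠀⠀⠀⠀
⠀⠀⠀⠀⠀⠀⠀⠀⠀⠀⠀⠀⠀

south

⠀⠀⠴⠒⠒⠿⠂⣿⣿⣿⠀⠀⠀
⠀⠀⠿⠂⠒⠒⠒⠂⠿⣿⠀⠀⠀
⠀⠀⠂⠒⠒⠂⠂⠒⣿⠒⠀⠀⠀
⠀⠀⣿⠒⠒⣿⣿⠴⠒⠴⠀⠀⠀
⠀⠀⠂⠒⠒⠒⠂⠴⠒⠒⠀⠀⠀
⠀⠀⠀⠀⣿⠿⣿⠂⠒⠀⠀⠀⠀
⠀⠀⠀⠀⣿⠒⣾⣿⠒⠀⠀⠀⠀
⠀⠀⠀⠀⠴⠒⠿⠒⠿⠀⠀⠀⠀
⠀⠀⠀⠀⠒⠿⣿⣿⠒⠀⠀⠀⠀
⠀⠀⠀⠀⠀⠀⠀⠀⠀⠀⠀⠀⠀
⠀⠀⠀⠀⠀⠀⠀⠀⠀⠀⠀⠀⠀
⠀⠀⠀⠀⠀⠀⠀⠀⠀⠀⠀⠀⠀
⠀⠀⠀⠀⠀⠀⠀⠀⠀⠀⠀⠀⠀

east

⠀⠴⠒⠒⠿⠂⣿⣿⣿⠀⠀⠀⠀
⠀⠿⠂⠒⠒⠒⠂⠿⣿⠀⠀⠀⠀
⠀⠂⠒⠒⠂⠂⠒⣿⠒⠀⠀⠀⠀
⠀⣿⠒⠒⣿⣿⠴⠒⠴⠀⠀⠀⠀
⠀⠂⠒⠒⠒⠂⠴⠒⠒⠀⠀⠀⠀
⠀⠀⠀⣿⠿⣿⠂⠒⠂⠀⠀⠀⠀
⠀⠀⠀⣿⠒⠒⣾⠒⠒⠀⠀⠀⠀
⠀⠀⠀⠴⠒⠿⠒⠿⠂⠀⠀⠀⠀
⠀⠀⠀⠒⠿⣿⣿⠒⠒⠀⠀⠀⠀
⠀⠀⠀⠀⠀⠀⠀⠀⠀⠀⠀⠀⠀
⠀⠀⠀⠀⠀⠀⠀⠀⠀⠀⠀⠀⠀
⠀⠀⠀⠀⠀⠀⠀⠀⠀⠀⠀⠀⠀
⠀⠀⠀⠀⠀⠀⠀⠀⠀⠀⠀⠀⠀

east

⠴⠒⠒⠿⠂⣿⣿⣿⠀⠀⠀⠀⠀
⠿⠂⠒⠒⠒⠂⠿⣿⠀⠀⠀⠀⠀
⠂⠒⠒⠂⠂⠒⣿⠒⠀⠀⠀⠀⠀
⣿⠒⠒⣿⣿⠴⠒⠴⠀⠀⠀⠀⠀
⠂⠒⠒⠒⠂⠴⠒⠒⠒⠀⠀⠀⠀
⠀⠀⣿⠿⣿⠂⠒⠂⠂⠀⠀⠀⠀
⠀⠀⣿⠒⠒⣿⣾⠒⠴⠀⠀⠀⠀
⠀⠀⠴⠒⠿⠒⠿⠂⠂⠀⠀⠀⠀
⠀⠀⠒⠿⣿⣿⠒⠒⠂⠀⠀⠀⠀
⠀⠀⠀⠀⠀⠀⠀⠀⠀⠀⠀⠀⠀
⠀⠀⠀⠀⠀⠀⠀⠀⠀⠀⠀⠀⠀
⠀⠀⠀⠀⠀⠀⠀⠀⠀⠀⠀⠀⠀
⠀⠀⠀⠀⠀⠀⠀⠀⠀⠀⠀⠀⠀

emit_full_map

⠴⠒⠒⠂⠿⠿⣿⠀⠀
⠴⠒⠒⠿⠂⣿⣿⣿⠀
⠿⠂⠒⠒⠒⠂⠿⣿⠀
⠂⠒⠒⠂⠂⠒⣿⠒⠀
⣿⠒⠒⣿⣿⠴⠒⠴⠀
⠂⠒⠒⠒⠂⠴⠒⠒⠒
⠀⠀⣿⠿⣿⠂⠒⠂⠂
⠀⠀⣿⠒⠒⣿⣾⠒⠴
⠀⠀⠴⠒⠿⠒⠿⠂⠂
⠀⠀⠒⠿⣿⣿⠒⠒⠂


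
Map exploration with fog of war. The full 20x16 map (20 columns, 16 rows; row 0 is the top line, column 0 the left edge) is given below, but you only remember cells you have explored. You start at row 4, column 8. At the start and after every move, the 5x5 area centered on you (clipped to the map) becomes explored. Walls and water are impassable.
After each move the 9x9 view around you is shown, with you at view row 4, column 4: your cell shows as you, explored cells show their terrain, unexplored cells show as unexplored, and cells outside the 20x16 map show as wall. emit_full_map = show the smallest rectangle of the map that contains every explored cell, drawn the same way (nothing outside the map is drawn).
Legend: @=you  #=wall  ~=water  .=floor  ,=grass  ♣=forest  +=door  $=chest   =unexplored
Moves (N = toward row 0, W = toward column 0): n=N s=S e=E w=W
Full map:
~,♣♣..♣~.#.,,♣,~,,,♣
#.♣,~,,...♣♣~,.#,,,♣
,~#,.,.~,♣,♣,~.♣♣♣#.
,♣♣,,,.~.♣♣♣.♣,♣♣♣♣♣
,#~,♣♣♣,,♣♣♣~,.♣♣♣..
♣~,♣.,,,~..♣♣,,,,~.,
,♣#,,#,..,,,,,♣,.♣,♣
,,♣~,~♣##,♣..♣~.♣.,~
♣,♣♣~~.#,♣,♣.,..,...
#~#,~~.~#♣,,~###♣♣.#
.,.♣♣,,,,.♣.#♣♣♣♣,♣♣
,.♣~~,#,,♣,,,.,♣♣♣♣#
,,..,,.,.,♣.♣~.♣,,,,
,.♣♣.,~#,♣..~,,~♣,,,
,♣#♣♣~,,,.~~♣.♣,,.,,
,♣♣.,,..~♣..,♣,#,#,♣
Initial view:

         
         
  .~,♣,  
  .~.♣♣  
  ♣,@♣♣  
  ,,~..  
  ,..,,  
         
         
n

#########
         
  ,...♣  
  .~,♣,  
  .~@♣♣  
  ♣,,♣♣  
  ,,~..  
  ,..,,  
         

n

#########
#########
  ♣~.#.  
  ,...♣  
  .~@♣,  
  .~.♣♣  
  ♣,,♣♣  
  ,,~..  
  ,..,,  

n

#########
#########
#########
  ♣~.#.  
  ,.@.♣  
  .~,♣,  
  .~.♣♣  
  ♣,,♣♣  
  ,,~..  

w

#########
#########
#########
  .♣~.#. 
  ,,@..♣ 
  ,.~,♣, 
  ,.~.♣♣ 
   ♣,,♣♣ 
   ,,~.. 

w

#########
#########
#########
  ..♣~.#.
  ~,@...♣
  .,.~,♣,
  ,,.~.♣♣
    ♣,,♣♣
    ,,~..

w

#########
#########
#########
  ♣..♣~.#
  ,~@,...
  ,.,.~,♣
  ,,,.~.♣
     ♣,,♣
     ,,~.

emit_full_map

♣..♣~.#.
,~@,...♣
,.,.~,♣,
,,,.~.♣♣
   ♣,,♣♣
   ,,~..
   ,..,,

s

#########
#########
  ♣..♣~.#
  ,~,,...
  ,.@.~,♣
  ,,,.~.♣
  ,♣♣♣,,♣
     ,,~.
     ,..,

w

#########
#########
  ♣♣..♣~.
  ♣,~,,..
  #,@,.~,
  ♣,,,.~.
  ~,♣♣♣,,
      ,,~
      ,..

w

#########
#########
# ,♣♣..♣~
# .♣,~,,.
# ~#@.,.~
# ♣♣,,,.~
# #~,♣♣♣,
#      ,,
#      ,.

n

#########
#########
#########
# ,♣♣..♣~
# .♣@~,,.
# ~#,.,.~
# ♣♣,,,.~
# #~,♣♣♣,
#      ,,

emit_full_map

,♣♣..♣~.#.
.♣@~,,...♣
~#,.,.~,♣,
♣♣,,,.~.♣♣
#~,♣♣♣,,♣♣
     ,,~..
     ,..,,


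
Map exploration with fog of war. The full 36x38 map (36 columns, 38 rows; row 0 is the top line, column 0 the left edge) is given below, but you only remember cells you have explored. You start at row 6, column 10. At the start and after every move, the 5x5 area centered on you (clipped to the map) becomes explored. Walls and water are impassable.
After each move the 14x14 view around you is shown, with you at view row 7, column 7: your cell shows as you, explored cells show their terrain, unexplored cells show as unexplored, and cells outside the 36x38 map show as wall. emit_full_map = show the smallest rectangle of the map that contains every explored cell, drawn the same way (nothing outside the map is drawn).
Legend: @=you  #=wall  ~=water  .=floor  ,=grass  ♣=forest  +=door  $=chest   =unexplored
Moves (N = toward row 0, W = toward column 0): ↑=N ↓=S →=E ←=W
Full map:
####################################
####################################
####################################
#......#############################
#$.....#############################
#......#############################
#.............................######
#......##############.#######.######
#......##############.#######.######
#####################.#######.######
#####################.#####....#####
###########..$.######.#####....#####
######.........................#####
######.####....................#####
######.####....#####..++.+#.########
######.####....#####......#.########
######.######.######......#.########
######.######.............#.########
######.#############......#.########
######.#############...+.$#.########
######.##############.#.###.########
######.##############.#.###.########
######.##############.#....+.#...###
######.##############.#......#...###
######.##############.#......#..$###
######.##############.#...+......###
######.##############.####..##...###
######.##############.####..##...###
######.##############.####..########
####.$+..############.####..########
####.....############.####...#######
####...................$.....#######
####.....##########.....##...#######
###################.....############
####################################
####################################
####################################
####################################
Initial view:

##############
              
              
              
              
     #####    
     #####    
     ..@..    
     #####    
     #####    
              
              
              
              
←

##############
              
              
              
              
     ######   
     ######   
     ..@...   
     ######   
     ######   
              
              
              
              

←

##############
              
              
              
              
     .######  
     .######  
     ..@....  
     .######  
     .######  
              
              
              
              

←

##############
              
              
              
              
     ..###### 
     ..###### 
     ..@..... 
     ..###### 
     ..###### 
              
              
              
              

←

##############
#             
#             
#             
#             
#    ...######
#    ...######
#    ..@......
#    ...######
#    ...######
#             
#             
#             
#             

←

##############
##            
##            
##            
##            
##   ....#####
##   ....#####
##   ..@......
##   ....#####
##   ....#####
##            
##            
##            
##            

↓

##            
##            
##            
##            
##   ....#####
##   ....#####
##   .........
##   ..@.#####
##   ....#####
##   #####    
##            
##            
##            
##            

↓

##            
##            
##            
##   ....#####
##   ....#####
##   .........
##   ....#####
##   ..@.#####
##   #####    
##   #####    
##            
##            
##            
##            

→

#             
#             
#             
#   ....######
#   ....######
#   ..........
#   ....######
#   ...@######
#   ######    
#   ######    
#             
#             
#             
#             

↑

#             
#             
#             
#             
#   ....######
#   ....######
#   ..........
#   ...@######
#   ....######
#   ######    
#   ######    
#             
#             
#             

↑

##############
#             
#             
#             
#             
#   ....######
#   ....######
#   ...@......
#   ....######
#   ....######
#   ######    
#   ######    
#             
#             

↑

##############
##############
#             
#             
#             
#    ...##    
#   ....######
#   ...@######
#   ..........
#   ....######
#   ....######
#   ######    
#   ######    
#             

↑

##############
##############
##############
#             
#             
#    #####    
#    ...##    
#   ...@######
#   ....######
#   ..........
#   ....######
#   ....######
#   ######    
#   ######    

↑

##############
##############
##############
##############
#             
#    #####    
#    #####    
#    ..@##    
#   ....######
#   ....######
#   ..........
#   ....######
#   ....######
#   ######    

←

##############
##############
##############
##############
##            
##   ######   
##   ######   
##   ..@.##   
##   ....#####
##   ....#####
##   .........
##   ....#####
##   ....#####
##   ######   

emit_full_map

######    
######    
..@.##    
....######
....######
..........
....######
....######
######    
######    

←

##############
##############
##############
##############
###           
###  #######  
###  #######  
###  ..@..##  
###  .....####
###  .....####
###   ........
###   ....####
###   ....####
###   ######  

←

##############
##############
##############
##############
####          
#### ######## 
#### ######## 
#### ..@...## 
#### $.....###
#### ......###
####   .......
####   ....###
####   ....###
####   ###### 

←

##############
##############
##############
##############
#####         
##############
##############
######.@....##
######$.....##
######......##
#####   ......
#####   ....##
#####   ....##
#####   ######

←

##############
##############
##############
##############
######        
##############
##############
#######@.....#
#######$.....#
#######......#
######   .....
######   ....#
######   ....#
######   #####

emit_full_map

#########    
#########    
#@.....##    
#$.....######
#......######
   ..........
   ....######
   ....######
   ######    
   ######    
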